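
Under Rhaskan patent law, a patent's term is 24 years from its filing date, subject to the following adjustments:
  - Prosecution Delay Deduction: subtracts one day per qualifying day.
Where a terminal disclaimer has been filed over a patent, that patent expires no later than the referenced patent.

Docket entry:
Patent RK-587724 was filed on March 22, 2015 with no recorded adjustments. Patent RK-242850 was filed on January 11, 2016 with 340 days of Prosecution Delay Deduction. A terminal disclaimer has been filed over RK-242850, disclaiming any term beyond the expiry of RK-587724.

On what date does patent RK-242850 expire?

February 5, 2039

Natural term of RK-242850:
  Base: filing + 24 years → 11 January 2040.
  Prosecution Delay Deduction: −340 days → 5 February 2039.
Expiry of referenced patent RK-587724:
  Base: filing + 24 years → 22 March 2039.
Terminal disclaimer: RK-242850 expires on the earlier of 5 February 2039 and 22 March 2039.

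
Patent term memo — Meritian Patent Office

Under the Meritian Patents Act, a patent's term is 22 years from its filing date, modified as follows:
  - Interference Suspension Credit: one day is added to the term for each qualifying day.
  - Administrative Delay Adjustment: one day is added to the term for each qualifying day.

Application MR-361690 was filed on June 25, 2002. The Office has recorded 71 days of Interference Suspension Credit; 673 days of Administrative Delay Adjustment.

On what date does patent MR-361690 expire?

2026-07-09

Base term: filing date + 22 years → 25 June 2024.
Interference Suspension Credit: +71 days → 4 September 2024.
Administrative Delay Adjustment: +673 days → 9 July 2026.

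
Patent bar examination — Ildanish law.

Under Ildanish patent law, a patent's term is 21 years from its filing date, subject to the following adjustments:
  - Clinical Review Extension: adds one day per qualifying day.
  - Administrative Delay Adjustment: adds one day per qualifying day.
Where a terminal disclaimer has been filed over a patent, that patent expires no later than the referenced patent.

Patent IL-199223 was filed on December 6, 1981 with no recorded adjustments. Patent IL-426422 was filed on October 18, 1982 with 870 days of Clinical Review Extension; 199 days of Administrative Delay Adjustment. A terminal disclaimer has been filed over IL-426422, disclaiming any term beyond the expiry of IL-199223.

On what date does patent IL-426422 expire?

Natural term of IL-426422:
  Base: filing + 21 years → 18 October 2003.
  Clinical Review Extension: +870 days → 6 March 2006.
  Administrative Delay Adjustment: +199 days → 21 September 2006.
Expiry of referenced patent IL-199223:
  Base: filing + 21 years → 6 December 2002.
Terminal disclaimer: IL-426422 expires on the earlier of 21 September 2006 and 6 December 2002.

2002-12-06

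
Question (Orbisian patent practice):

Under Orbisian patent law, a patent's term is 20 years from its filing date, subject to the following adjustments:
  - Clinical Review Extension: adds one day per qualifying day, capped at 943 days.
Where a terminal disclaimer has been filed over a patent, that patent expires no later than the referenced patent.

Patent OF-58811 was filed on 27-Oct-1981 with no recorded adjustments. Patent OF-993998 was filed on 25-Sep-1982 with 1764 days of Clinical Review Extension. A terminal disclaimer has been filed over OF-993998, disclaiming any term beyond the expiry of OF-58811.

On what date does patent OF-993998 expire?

Natural term of OF-993998:
  Base: filing + 20 years → 25 September 2002.
  Clinical Review Extension: 1764 days claimed exceeds the 943-day cap, so +943 days → 25 April 2005.
Expiry of referenced patent OF-58811:
  Base: filing + 20 years → 27 October 2001.
Terminal disclaimer: OF-993998 expires on the earlier of 25 April 2005 and 27 October 2001.

October 27, 2001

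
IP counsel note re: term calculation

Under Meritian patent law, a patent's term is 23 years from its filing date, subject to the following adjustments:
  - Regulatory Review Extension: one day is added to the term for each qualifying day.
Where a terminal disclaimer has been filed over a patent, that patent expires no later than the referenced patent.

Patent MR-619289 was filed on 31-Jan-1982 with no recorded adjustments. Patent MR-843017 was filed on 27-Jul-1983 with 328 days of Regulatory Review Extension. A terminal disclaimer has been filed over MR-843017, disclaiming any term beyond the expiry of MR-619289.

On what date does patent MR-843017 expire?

January 31, 2005

Natural term of MR-843017:
  Base: filing + 23 years → 27 July 2006.
  Regulatory Review Extension: +328 days → 20 June 2007.
Expiry of referenced patent MR-619289:
  Base: filing + 23 years → 31 January 2005.
Terminal disclaimer: MR-843017 expires on the earlier of 20 June 2007 and 31 January 2005.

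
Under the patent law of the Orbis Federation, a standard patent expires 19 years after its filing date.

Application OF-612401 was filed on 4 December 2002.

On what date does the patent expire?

December 4, 2021

Filing date + 19 years → 4 December 2021.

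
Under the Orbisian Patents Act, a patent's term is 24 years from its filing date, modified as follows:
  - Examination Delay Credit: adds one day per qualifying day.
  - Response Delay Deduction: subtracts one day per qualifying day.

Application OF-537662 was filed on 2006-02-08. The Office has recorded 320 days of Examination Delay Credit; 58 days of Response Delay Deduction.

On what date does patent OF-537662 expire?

Base term: filing date + 24 years → 8 February 2030.
Examination Delay Credit: +320 days → 25 December 2030.
Response Delay Deduction: −58 days → 28 October 2030.

October 28, 2030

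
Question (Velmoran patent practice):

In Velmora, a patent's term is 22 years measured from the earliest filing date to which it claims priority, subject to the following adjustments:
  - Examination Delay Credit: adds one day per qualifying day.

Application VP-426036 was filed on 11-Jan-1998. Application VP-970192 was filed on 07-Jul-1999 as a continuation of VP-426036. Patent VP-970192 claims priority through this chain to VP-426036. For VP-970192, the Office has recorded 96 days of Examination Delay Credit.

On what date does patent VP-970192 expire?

Earliest priority filing: 11 January 1998.
Base term: 11 January 1998 + 22 years → 11 January 2020.
Examination Delay Credit: +96 days → 16 April 2020.

April 16, 2020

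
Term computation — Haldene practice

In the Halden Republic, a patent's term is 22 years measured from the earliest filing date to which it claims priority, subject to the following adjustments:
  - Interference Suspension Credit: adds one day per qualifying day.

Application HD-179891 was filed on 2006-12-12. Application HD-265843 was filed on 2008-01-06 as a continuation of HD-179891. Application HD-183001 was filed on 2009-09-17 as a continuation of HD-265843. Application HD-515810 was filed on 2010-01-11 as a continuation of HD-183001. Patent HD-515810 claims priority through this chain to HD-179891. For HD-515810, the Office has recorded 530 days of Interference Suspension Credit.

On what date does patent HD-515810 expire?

Earliest priority filing: 12 December 2006.
Base term: 12 December 2006 + 22 years → 12 December 2028.
Interference Suspension Credit: +530 days → 26 May 2030.

2030-05-26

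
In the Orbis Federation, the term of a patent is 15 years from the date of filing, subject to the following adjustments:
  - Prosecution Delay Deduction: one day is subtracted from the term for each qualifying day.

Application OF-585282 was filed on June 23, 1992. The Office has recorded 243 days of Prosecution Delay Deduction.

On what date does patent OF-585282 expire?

Base term: filing date + 15 years → 23 June 2007.
Prosecution Delay Deduction: −243 days → 23 October 2006.

October 23, 2006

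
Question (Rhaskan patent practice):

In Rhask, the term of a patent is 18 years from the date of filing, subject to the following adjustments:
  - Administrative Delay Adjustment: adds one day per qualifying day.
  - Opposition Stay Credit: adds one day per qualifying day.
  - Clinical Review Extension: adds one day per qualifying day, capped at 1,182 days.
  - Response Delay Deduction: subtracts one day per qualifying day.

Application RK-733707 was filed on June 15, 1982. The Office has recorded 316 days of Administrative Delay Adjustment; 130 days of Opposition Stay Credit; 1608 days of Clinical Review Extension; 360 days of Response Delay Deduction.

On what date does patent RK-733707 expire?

Base term: filing date + 18 years → 15 June 2000.
Administrative Delay Adjustment: +316 days → 27 April 2001.
Opposition Stay Credit: +130 days → 4 September 2001.
Clinical Review Extension: 1608 days claimed exceeds the 1182-day cap, so +1182 days → 29 November 2004.
Response Delay Deduction: −360 days → 5 December 2003.

December 5, 2003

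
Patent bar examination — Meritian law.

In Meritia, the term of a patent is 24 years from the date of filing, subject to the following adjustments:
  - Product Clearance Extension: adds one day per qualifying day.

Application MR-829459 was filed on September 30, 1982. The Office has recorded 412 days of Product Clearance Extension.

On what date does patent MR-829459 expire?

Base term: filing date + 24 years → 30 September 2006.
Product Clearance Extension: +412 days → 16 November 2007.

2007-11-16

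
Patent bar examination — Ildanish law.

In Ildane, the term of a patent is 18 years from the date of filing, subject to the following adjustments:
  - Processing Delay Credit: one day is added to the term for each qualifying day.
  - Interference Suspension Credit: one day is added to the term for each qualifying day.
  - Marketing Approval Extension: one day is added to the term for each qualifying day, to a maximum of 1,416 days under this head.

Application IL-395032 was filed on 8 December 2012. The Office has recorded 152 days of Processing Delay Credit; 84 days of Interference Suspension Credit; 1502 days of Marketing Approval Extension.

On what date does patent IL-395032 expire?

Base term: filing date + 18 years → 8 December 2030.
Processing Delay Credit: +152 days → 9 May 2031.
Interference Suspension Credit: +84 days → 1 August 2031.
Marketing Approval Extension: 1502 days claimed exceeds the 1416-day cap, so +1416 days → 17 June 2035.

June 17, 2035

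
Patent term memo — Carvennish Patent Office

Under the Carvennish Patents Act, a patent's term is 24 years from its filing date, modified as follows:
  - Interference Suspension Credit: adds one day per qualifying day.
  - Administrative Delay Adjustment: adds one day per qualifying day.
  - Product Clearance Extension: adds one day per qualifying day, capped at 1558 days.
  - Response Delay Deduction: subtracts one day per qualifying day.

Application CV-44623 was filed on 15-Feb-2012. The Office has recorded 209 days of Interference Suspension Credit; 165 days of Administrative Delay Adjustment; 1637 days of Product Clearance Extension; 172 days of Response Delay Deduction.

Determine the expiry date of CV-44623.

Base term: filing date + 24 years → 15 February 2036.
Interference Suspension Credit: +209 days → 11 September 2036.
Administrative Delay Adjustment: +165 days → 23 February 2037.
Product Clearance Extension: 1637 days claimed exceeds the 1558-day cap, so +1558 days → 31 May 2041.
Response Delay Deduction: −172 days → 10 December 2040.

December 10, 2040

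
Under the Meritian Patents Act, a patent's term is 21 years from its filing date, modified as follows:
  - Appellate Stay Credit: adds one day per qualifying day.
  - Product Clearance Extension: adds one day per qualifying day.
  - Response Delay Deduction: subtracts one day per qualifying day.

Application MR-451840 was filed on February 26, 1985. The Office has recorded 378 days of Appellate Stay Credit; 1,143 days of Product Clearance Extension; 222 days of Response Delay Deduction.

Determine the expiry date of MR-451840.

September 17, 2009

Base term: filing date + 21 years → 26 February 2006.
Appellate Stay Credit: +378 days → 11 March 2007.
Product Clearance Extension: +1143 days → 27 April 2010.
Response Delay Deduction: −222 days → 17 September 2009.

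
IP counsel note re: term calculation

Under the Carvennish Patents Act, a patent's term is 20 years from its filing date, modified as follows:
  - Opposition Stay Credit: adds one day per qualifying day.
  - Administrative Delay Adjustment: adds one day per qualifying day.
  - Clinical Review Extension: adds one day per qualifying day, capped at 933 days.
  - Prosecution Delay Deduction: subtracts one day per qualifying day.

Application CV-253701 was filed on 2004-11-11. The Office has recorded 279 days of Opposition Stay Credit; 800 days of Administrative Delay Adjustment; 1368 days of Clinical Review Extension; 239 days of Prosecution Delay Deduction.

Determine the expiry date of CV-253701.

2029-09-19

Base term: filing date + 20 years → 11 November 2024.
Opposition Stay Credit: +279 days → 17 August 2025.
Administrative Delay Adjustment: +800 days → 26 October 2027.
Clinical Review Extension: 1368 days claimed exceeds the 933-day cap, so +933 days → 16 May 2030.
Prosecution Delay Deduction: −239 days → 19 September 2029.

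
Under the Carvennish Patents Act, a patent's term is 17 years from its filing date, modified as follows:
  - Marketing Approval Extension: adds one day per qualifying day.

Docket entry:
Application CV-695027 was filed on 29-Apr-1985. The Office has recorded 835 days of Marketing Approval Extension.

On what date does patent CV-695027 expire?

Base term: filing date + 17 years → 29 April 2002.
Marketing Approval Extension: +835 days → 11 August 2004.

August 11, 2004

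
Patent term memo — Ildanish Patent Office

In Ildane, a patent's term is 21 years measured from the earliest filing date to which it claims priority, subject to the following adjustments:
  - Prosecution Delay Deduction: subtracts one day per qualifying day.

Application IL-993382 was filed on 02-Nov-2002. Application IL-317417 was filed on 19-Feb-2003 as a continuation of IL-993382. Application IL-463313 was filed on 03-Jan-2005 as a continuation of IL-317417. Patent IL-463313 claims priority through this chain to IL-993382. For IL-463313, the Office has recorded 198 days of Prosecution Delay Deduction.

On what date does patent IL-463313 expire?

2023-04-18

Earliest priority filing: 2 November 2002.
Base term: 2 November 2002 + 21 years → 2 November 2023.
Prosecution Delay Deduction: −198 days → 18 April 2023.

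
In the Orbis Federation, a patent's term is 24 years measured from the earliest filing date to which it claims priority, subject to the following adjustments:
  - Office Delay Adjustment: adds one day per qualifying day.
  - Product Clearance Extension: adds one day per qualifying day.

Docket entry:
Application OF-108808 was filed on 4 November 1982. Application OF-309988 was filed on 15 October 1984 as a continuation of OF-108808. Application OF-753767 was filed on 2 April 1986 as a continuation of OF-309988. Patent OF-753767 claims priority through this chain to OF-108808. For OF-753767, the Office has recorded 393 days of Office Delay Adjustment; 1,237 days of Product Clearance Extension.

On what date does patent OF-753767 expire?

Earliest priority filing: 4 November 1982.
Base term: 4 November 1982 + 24 years → 4 November 2006.
Office Delay Adjustment: +393 days → 2 December 2007.
Product Clearance Extension: +1237 days → 22 April 2011.

April 22, 2011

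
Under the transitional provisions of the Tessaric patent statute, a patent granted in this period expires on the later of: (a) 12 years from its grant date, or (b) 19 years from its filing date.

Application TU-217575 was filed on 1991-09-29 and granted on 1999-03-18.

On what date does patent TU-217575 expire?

(a) grant + 12 years → 18 March 2011.
(b) filing + 19 years → 29 September 2010.
Later of the two: 18 March 2011.

March 18, 2011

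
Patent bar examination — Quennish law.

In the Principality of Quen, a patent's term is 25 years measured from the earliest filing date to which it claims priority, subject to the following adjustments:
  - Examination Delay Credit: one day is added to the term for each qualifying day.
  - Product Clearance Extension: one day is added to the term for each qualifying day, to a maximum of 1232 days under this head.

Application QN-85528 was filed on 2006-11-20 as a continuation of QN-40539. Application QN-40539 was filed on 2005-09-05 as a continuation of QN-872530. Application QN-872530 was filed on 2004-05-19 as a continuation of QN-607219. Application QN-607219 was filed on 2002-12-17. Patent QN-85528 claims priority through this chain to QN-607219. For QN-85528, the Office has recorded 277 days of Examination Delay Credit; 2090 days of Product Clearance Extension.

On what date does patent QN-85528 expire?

Earliest priority filing: 17 December 2002.
Base term: 17 December 2002 + 25 years → 17 December 2027.
Examination Delay Credit: +277 days → 19 September 2028.
Product Clearance Extension: 2090 days claimed exceeds the 1232-day cap, so +1232 days → 3 February 2032.

2032-02-03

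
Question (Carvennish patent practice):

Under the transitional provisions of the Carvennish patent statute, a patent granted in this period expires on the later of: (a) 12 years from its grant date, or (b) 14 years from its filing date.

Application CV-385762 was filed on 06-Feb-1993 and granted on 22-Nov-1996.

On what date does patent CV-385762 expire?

(a) grant + 12 years → 22 November 2008.
(b) filing + 14 years → 6 February 2007.
Later of the two: 22 November 2008.

2008-11-22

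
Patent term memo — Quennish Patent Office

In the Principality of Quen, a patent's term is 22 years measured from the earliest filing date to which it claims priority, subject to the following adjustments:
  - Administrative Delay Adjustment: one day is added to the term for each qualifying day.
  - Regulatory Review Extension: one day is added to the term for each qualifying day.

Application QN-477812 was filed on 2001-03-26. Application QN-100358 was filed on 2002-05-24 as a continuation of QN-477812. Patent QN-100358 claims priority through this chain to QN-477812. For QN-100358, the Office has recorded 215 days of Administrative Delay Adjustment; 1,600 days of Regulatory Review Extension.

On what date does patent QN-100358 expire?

Earliest priority filing: 26 March 2001.
Base term: 26 March 2001 + 22 years → 26 March 2023.
Administrative Delay Adjustment: +215 days → 27 October 2023.
Regulatory Review Extension: +1600 days → 14 March 2028.

March 14, 2028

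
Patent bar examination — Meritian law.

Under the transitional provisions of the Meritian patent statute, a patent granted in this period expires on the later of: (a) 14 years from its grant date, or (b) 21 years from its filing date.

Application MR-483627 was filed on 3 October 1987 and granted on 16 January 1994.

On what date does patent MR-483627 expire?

(a) grant + 14 years → 16 January 2008.
(b) filing + 21 years → 3 October 2008.
Later of the two: 3 October 2008.

2008-10-03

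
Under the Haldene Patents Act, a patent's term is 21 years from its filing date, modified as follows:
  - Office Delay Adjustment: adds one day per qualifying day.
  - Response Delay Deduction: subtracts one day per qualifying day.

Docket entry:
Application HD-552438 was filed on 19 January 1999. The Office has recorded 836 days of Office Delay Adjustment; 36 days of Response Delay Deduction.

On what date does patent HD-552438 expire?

March 29, 2022

Base term: filing date + 21 years → 19 January 2020.
Office Delay Adjustment: +836 days → 4 May 2022.
Response Delay Deduction: −36 days → 29 March 2022.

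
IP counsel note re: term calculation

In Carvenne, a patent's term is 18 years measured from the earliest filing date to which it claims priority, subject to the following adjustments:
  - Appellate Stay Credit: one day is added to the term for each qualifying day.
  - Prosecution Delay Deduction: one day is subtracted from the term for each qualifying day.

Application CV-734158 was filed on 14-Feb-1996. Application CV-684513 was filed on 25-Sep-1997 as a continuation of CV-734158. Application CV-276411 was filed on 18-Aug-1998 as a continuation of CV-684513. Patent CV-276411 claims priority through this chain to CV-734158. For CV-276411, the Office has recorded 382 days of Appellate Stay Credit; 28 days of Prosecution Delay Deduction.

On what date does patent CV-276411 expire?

Earliest priority filing: 14 February 1996.
Base term: 14 February 1996 + 18 years → 14 February 2014.
Appellate Stay Credit: +382 days → 3 March 2015.
Prosecution Delay Deduction: −28 days → 3 February 2015.

February 3, 2015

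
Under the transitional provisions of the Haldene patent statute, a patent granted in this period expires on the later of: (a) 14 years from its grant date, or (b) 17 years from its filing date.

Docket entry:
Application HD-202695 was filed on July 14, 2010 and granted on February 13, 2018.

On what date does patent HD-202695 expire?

2032-02-13

(a) grant + 14 years → 13 February 2032.
(b) filing + 17 years → 14 July 2027.
Later of the two: 13 February 2032.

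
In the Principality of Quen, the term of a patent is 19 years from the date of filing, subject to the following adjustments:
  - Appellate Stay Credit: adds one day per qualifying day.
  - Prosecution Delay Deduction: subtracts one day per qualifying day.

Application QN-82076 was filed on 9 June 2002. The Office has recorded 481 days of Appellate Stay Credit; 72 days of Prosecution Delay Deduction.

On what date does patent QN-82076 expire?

Base term: filing date + 19 years → 9 June 2021.
Appellate Stay Credit: +481 days → 3 October 2022.
Prosecution Delay Deduction: −72 days → 23 July 2022.

2022-07-23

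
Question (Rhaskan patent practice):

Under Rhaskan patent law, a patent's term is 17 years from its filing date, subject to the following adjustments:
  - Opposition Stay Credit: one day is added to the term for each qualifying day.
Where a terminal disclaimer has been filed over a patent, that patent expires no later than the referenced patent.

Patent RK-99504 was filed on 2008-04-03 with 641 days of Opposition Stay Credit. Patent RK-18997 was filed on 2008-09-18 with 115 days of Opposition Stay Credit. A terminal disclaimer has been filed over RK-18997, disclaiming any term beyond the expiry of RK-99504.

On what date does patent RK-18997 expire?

Natural term of RK-18997:
  Base: filing + 17 years → 18 September 2025.
  Opposition Stay Credit: +115 days → 11 January 2026.
Expiry of referenced patent RK-99504:
  Base: filing + 17 years → 3 April 2025.
  Opposition Stay Credit: +641 days → 4 January 2027.
Terminal disclaimer: RK-18997 expires on the earlier of 11 January 2026 and 4 January 2027.

January 11, 2026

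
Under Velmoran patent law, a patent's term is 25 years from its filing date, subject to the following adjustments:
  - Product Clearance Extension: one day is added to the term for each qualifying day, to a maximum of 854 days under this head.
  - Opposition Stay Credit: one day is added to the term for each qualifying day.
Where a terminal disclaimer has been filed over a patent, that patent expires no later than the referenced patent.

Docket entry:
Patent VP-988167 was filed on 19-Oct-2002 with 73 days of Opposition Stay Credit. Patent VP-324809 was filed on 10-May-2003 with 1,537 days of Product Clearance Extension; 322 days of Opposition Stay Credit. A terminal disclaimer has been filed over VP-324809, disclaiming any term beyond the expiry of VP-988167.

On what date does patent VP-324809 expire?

December 31, 2027

Natural term of VP-324809:
  Base: filing + 25 years → 10 May 2028.
  Product Clearance Extension: 1537 days claimed exceeds the 854-day cap, so +854 days → 11 September 2030.
  Opposition Stay Credit: +322 days → 30 July 2031.
Expiry of referenced patent VP-988167:
  Base: filing + 25 years → 19 October 2027.
  Opposition Stay Credit: +73 days → 31 December 2027.
Terminal disclaimer: VP-324809 expires on the earlier of 30 July 2031 and 31 December 2027.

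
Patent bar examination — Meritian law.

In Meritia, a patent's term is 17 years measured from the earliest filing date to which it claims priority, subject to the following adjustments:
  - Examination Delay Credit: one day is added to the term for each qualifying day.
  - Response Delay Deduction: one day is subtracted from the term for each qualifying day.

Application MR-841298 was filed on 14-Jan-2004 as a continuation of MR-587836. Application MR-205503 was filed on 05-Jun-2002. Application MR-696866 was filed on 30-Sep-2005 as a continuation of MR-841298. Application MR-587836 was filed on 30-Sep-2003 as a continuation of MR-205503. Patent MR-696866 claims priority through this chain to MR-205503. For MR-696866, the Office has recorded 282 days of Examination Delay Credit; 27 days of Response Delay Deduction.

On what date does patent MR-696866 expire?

Earliest priority filing: 5 June 2002.
Base term: 5 June 2002 + 17 years → 5 June 2019.
Examination Delay Credit: +282 days → 13 March 2020.
Response Delay Deduction: −27 days → 15 February 2020.

February 15, 2020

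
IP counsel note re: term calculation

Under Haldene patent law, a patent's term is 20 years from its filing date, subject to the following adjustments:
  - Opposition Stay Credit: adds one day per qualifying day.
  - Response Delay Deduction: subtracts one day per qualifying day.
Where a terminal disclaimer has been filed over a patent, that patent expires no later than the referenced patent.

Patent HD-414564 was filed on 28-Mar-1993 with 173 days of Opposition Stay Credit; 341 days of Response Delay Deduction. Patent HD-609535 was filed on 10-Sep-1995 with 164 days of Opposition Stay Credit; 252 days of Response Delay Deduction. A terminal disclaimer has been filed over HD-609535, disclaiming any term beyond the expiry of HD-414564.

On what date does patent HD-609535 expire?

October 11, 2012

Natural term of HD-609535:
  Base: filing + 20 years → 10 September 2015.
  Opposition Stay Credit: +164 days → 21 February 2016.
  Response Delay Deduction: −252 days → 14 June 2015.
Expiry of referenced patent HD-414564:
  Base: filing + 20 years → 28 March 2013.
  Opposition Stay Credit: +173 days → 17 September 2013.
  Response Delay Deduction: −341 days → 11 October 2012.
Terminal disclaimer: HD-609535 expires on the earlier of 14 June 2015 and 11 October 2012.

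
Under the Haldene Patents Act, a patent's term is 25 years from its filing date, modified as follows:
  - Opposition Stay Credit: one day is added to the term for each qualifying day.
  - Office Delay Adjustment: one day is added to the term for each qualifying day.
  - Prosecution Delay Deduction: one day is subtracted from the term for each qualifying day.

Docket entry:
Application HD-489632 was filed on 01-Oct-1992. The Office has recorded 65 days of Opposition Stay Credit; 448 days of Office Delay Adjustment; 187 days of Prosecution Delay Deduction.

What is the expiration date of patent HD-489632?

Base term: filing date + 25 years → 1 October 2017.
Opposition Stay Credit: +65 days → 5 December 2017.
Office Delay Adjustment: +448 days → 26 February 2019.
Prosecution Delay Deduction: −187 days → 23 August 2018.

August 23, 2018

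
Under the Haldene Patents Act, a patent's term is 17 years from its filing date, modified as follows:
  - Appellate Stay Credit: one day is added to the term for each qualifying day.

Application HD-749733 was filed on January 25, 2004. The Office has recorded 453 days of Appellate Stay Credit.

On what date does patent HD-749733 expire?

April 23, 2022

Base term: filing date + 17 years → 25 January 2021.
Appellate Stay Credit: +453 days → 23 April 2022.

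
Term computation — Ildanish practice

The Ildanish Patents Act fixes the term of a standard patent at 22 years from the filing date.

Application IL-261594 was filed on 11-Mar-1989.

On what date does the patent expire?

March 11, 2011

Filing date + 22 years → 11 March 2011.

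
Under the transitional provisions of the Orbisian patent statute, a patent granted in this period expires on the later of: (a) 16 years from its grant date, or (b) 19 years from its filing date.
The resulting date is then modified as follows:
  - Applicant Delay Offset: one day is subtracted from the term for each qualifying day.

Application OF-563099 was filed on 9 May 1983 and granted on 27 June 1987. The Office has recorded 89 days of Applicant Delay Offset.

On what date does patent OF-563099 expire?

(a) grant + 16 years → 27 June 2003.
(b) filing + 19 years → 9 May 2002.
Later of the two: 27 June 2003.
Applicant Delay Offset: −89 days → 30 March 2003.

2003-03-30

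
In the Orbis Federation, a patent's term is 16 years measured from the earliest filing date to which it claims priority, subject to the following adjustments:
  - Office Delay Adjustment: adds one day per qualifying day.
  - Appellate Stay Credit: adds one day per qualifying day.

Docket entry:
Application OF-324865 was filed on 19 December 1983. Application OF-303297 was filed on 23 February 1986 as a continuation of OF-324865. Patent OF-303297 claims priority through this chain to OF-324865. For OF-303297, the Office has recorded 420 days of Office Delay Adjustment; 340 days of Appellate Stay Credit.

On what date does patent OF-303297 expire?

Earliest priority filing: 19 December 1983.
Base term: 19 December 1983 + 16 years → 19 December 1999.
Office Delay Adjustment: +420 days → 11 February 2001.
Appellate Stay Credit: +340 days → 17 January 2002.

2002-01-17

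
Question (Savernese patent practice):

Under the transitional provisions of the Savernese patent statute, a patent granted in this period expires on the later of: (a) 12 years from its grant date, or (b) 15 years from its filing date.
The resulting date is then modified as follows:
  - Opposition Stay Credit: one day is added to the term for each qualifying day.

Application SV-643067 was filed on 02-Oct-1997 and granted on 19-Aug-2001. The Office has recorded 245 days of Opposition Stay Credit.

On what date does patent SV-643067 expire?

(a) grant + 12 years → 19 August 2013.
(b) filing + 15 years → 2 October 2012.
Later of the two: 19 August 2013.
Opposition Stay Credit: +245 days → 21 April 2014.

2014-04-21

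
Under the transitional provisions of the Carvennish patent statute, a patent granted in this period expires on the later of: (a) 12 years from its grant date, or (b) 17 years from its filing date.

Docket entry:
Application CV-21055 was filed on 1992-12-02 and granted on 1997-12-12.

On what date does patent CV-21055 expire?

2009-12-12

(a) grant + 12 years → 12 December 2009.
(b) filing + 17 years → 2 December 2009.
Later of the two: 12 December 2009.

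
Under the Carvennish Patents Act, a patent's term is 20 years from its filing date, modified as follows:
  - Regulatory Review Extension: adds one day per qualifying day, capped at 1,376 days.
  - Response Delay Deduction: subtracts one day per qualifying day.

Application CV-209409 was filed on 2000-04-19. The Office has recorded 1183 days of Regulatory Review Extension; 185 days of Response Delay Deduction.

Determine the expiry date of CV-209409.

Base term: filing date + 20 years → 19 April 2020.
Regulatory Review Extension: 1183 days (within the 1376-day cap) → +1183 days → 16 July 2023.
Response Delay Deduction: −185 days → 12 January 2023.

2023-01-12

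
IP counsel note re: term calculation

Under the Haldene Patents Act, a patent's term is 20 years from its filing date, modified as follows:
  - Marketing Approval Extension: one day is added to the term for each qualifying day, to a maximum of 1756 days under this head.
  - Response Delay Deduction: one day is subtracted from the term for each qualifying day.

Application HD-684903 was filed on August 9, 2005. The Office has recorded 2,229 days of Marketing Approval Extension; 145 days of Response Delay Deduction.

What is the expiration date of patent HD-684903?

Base term: filing date + 20 years → 9 August 2025.
Marketing Approval Extension: 2229 days claimed exceeds the 1756-day cap, so +1756 days → 31 May 2030.
Response Delay Deduction: −145 days → 6 January 2030.

January 6, 2030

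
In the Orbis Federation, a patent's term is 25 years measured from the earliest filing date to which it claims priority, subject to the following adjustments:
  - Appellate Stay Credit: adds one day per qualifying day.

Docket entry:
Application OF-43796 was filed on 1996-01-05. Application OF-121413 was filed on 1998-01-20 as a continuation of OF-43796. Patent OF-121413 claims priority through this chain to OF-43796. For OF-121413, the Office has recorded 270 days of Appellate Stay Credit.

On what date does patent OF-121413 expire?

2021-10-02

Earliest priority filing: 5 January 1996.
Base term: 5 January 1996 + 25 years → 5 January 2021.
Appellate Stay Credit: +270 days → 2 October 2021.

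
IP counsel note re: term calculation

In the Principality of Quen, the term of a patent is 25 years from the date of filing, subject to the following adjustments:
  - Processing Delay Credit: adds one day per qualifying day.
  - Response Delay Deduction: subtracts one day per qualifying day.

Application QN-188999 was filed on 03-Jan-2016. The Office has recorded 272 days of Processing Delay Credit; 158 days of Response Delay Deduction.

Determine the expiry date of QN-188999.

April 27, 2041

Base term: filing date + 25 years → 3 January 2041.
Processing Delay Credit: +272 days → 2 October 2041.
Response Delay Deduction: −158 days → 27 April 2041.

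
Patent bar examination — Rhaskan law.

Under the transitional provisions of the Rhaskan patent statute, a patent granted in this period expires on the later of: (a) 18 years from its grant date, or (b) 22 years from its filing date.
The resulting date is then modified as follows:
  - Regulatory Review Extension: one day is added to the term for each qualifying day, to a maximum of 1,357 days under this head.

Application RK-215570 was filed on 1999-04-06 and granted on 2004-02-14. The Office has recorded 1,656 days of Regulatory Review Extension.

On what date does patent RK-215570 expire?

(a) grant + 18 years → 14 February 2022.
(b) filing + 22 years → 6 April 2021.
Later of the two: 14 February 2022.
Regulatory Review Extension: 1656 days claimed exceeds the 1357-day cap, so +1357 days → 2 November 2025.

2025-11-02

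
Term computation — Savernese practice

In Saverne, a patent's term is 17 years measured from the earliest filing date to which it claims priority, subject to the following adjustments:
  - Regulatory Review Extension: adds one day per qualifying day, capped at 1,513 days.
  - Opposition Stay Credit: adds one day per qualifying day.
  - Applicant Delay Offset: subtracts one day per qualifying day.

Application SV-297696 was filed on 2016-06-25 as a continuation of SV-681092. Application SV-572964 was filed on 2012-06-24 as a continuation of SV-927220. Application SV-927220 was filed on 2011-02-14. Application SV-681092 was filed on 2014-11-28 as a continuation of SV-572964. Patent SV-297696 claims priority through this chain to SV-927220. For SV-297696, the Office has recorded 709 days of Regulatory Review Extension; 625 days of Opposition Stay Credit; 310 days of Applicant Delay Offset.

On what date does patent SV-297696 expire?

2030-12-04

Earliest priority filing: 14 February 2011.
Base term: 14 February 2011 + 17 years → 14 February 2028.
Regulatory Review Extension: 709 days (within the 1513-day cap) → +709 days → 23 January 2030.
Opposition Stay Credit: +625 days → 10 October 2031.
Applicant Delay Offset: −310 days → 4 December 2030.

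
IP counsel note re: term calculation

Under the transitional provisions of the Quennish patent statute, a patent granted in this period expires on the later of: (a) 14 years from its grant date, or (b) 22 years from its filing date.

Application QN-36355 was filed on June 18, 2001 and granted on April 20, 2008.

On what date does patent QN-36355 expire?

2023-06-18

(a) grant + 14 years → 20 April 2022.
(b) filing + 22 years → 18 June 2023.
Later of the two: 18 June 2023.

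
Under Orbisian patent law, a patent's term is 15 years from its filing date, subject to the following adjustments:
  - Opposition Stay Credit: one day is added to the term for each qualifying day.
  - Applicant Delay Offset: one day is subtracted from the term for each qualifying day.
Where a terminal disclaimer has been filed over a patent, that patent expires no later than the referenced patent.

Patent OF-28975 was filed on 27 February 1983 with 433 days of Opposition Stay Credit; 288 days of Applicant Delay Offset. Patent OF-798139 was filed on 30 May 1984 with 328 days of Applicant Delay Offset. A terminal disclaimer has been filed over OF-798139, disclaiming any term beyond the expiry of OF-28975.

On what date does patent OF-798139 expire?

Natural term of OF-798139:
  Base: filing + 15 years → 30 May 1999.
  Applicant Delay Offset: −328 days → 6 July 1998.
Expiry of referenced patent OF-28975:
  Base: filing + 15 years → 27 February 1998.
  Opposition Stay Credit: +433 days → 6 May 1999.
  Applicant Delay Offset: −288 days → 22 July 1998.
Terminal disclaimer: OF-798139 expires on the earlier of 6 July 1998 and 22 July 1998.

1998-07-06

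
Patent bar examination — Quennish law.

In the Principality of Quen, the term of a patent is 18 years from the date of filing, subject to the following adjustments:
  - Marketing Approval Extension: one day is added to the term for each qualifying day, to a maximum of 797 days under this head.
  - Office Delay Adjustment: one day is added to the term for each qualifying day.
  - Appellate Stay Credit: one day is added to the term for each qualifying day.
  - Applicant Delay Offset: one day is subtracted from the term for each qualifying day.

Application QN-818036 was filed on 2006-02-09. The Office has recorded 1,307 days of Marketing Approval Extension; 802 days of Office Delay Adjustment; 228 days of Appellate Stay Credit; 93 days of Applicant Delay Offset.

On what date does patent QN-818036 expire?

Base term: filing date + 18 years → 9 February 2024.
Marketing Approval Extension: 1307 days claimed exceeds the 797-day cap, so +797 days → 16 April 2026.
Office Delay Adjustment: +802 days → 26 June 2028.
Appellate Stay Credit: +228 days → 9 February 2029.
Applicant Delay Offset: −93 days → 8 November 2028.

2028-11-08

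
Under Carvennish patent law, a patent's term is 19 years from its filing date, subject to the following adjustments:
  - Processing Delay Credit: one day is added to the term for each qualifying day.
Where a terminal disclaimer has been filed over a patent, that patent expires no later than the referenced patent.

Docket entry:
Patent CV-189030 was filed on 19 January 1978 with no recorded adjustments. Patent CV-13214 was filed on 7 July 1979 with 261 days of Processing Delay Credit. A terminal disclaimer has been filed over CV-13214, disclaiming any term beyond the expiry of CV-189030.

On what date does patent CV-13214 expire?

Natural term of CV-13214:
  Base: filing + 19 years → 7 July 1998.
  Processing Delay Credit: +261 days → 25 March 1999.
Expiry of referenced patent CV-189030:
  Base: filing + 19 years → 19 January 1997.
Terminal disclaimer: CV-13214 expires on the earlier of 25 March 1999 and 19 January 1997.

January 19, 1997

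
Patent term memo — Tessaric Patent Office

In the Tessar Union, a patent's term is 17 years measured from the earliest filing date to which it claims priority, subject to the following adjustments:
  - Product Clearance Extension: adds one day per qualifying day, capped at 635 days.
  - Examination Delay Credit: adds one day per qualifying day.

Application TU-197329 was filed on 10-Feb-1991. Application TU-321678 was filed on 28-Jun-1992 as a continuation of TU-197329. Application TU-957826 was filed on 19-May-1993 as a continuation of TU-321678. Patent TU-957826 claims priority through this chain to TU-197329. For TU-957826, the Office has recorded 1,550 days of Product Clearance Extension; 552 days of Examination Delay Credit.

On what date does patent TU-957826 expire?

2011-05-12

Earliest priority filing: 10 February 1991.
Base term: 10 February 1991 + 17 years → 10 February 2008.
Product Clearance Extension: 1550 days claimed exceeds the 635-day cap, so +635 days → 6 November 2009.
Examination Delay Credit: +552 days → 12 May 2011.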